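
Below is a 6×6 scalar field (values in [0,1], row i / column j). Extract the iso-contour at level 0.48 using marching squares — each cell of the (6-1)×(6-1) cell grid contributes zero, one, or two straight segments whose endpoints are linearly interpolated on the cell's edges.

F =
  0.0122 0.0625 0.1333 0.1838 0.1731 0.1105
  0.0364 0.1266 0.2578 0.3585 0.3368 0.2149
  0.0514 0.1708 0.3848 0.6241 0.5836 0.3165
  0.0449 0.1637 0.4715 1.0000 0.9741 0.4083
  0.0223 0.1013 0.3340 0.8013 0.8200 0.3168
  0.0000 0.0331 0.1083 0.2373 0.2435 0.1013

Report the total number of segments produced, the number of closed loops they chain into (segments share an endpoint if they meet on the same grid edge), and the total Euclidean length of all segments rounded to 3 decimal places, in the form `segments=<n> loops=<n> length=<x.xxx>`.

segments=10 loops=1 length=9.424

cell (1,2): code 0100 → (1.457,3.000)–(2.000,2.398)
cell (1,3): code 1100 → (1.580,4.000)–(1.457,3.000)
cell (1,4): code 1000 → (2.000,4.388)–(1.580,4.000)
cell (2,2): code 0110 → (2.000,2.398)–(3.000,2.016)
cell (2,4): code 1001 → (3.000,4.873)–(2.000,4.388)
cell (3,2): code 0110 → (3.000,2.016)–(4.000,2.312)
cell (3,4): code 1001 → (4.000,4.676)–(3.000,4.873)
cell (4,2): code 0010 → (4.000,2.312)–(4.570,3.000)
cell (4,3): code 0011 → (4.570,3.000)–(4.590,4.000)
cell (4,4): code 0001 → (4.590,4.000)–(4.000,4.676)
total: 10 segments, chained into 1 closed loop(s), length Σ = 9.423846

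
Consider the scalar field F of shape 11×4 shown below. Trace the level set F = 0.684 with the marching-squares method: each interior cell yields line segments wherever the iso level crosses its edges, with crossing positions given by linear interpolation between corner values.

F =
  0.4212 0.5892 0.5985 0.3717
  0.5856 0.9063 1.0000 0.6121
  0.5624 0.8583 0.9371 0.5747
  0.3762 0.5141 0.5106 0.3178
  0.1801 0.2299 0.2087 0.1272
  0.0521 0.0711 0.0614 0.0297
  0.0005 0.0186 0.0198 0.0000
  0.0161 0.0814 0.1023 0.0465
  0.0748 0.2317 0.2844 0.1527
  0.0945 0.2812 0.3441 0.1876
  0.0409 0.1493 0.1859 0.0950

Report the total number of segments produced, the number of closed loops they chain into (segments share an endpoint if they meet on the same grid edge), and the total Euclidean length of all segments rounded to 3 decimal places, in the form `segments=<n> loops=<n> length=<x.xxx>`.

segments=8 loops=1 length=7.831

cell (0,0): code 0100 → (0.299,1.000)–(1.000,0.307)
cell (0,1): code 1100 → (0.213,2.000)–(0.299,1.000)
cell (0,2): code 1000 → (1.000,2.815)–(0.213,2.000)
cell (1,0): code 0110 → (1.000,0.307)–(2.000,0.411)
cell (1,2): code 1001 → (2.000,2.698)–(1.000,2.815)
cell (2,0): code 0010 → (2.000,0.411)–(2.506,1.000)
cell (2,1): code 0011 → (2.506,1.000)–(2.593,2.000)
cell (2,2): code 0001 → (2.593,2.000)–(2.000,2.698)
total: 8 segments, chained into 1 closed loop(s), length Σ = 7.831492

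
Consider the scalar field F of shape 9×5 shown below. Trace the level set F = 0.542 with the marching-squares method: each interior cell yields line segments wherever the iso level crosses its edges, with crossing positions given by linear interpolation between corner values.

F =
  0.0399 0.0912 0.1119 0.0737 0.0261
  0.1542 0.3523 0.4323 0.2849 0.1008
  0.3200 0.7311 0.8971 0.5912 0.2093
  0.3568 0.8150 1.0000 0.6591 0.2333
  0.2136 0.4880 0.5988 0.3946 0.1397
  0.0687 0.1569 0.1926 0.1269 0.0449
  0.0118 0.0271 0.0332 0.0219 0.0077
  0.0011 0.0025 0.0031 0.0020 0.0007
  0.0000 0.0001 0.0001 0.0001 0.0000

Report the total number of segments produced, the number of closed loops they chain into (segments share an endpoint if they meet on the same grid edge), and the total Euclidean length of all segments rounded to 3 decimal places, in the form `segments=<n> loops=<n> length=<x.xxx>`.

segments=12 loops=1 length=8.923

cell (1,0): code 0100 → (1.501,1.000)–(2.000,0.540)
cell (1,1): code 1100 → (1.236,2.000)–(1.501,1.000)
cell (1,2): code 1100 → (1.839,3.000)–(1.236,2.000)
cell (1,3): code 1000 → (2.000,3.129)–(1.839,3.000)
cell (2,0): code 0110 → (2.000,0.540)–(3.000,0.404)
cell (2,3): code 1001 → (3.000,3.275)–(2.000,3.129)
cell (3,0): code 0010 → (3.000,0.404)–(3.835,1.000)
cell (3,1): code 0111 → (3.835,1.000)–(4.000,1.487)
cell (3,2): code 1011 → (4.000,2.278)–(3.443,3.000)
cell (3,3): code 0001 → (3.443,3.000)–(3.000,3.275)
cell (4,1): code 0010 → (4.000,1.487)–(4.140,2.000)
cell (4,2): code 0001 → (4.140,2.000)–(4.000,2.278)
total: 12 segments, chained into 1 closed loop(s), length Σ = 8.922970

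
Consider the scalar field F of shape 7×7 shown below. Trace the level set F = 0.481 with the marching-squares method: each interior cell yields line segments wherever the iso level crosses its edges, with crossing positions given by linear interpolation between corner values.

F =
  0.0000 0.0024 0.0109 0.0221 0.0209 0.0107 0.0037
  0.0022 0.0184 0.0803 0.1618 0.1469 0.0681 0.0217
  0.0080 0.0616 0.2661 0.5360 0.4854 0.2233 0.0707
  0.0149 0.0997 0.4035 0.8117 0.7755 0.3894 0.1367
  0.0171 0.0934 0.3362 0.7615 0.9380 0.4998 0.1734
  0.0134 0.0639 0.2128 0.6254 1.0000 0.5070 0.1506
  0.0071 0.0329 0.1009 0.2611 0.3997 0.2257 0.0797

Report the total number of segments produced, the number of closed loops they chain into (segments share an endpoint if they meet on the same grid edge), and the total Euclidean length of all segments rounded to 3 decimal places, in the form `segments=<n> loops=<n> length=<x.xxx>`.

segments=14 loops=1 length=10.814

cell (1,2): code 0100 → (1.853,3.000)–(2.000,2.796)
cell (1,3): code 1100 → (1.987,4.000)–(1.853,3.000)
cell (1,4): code 1000 → (2.000,4.017)–(1.987,4.000)
cell (2,2): code 0110 → (2.000,2.796)–(3.000,2.190)
cell (2,4): code 1001 → (3.000,4.763)–(2.000,4.017)
cell (3,2): code 0110 → (3.000,2.190)–(4.000,2.340)
cell (3,4): code 1101 → (3.830,5.000)–(3.000,4.763)
cell (3,5): code 1000 → (4.000,5.058)–(3.830,5.000)
cell (4,2): code 0110 → (4.000,2.340)–(5.000,2.650)
cell (4,5): code 1001 → (5.000,5.073)–(4.000,5.058)
cell (5,2): code 0010 → (5.000,2.650)–(5.396,3.000)
cell (5,3): code 0011 → (5.396,3.000)–(5.865,4.000)
cell (5,4): code 0011 → (5.865,4.000)–(5.092,5.000)
cell (5,5): code 0001 → (5.092,5.000)–(5.000,5.073)
total: 14 segments, chained into 1 closed loop(s), length Σ = 10.813529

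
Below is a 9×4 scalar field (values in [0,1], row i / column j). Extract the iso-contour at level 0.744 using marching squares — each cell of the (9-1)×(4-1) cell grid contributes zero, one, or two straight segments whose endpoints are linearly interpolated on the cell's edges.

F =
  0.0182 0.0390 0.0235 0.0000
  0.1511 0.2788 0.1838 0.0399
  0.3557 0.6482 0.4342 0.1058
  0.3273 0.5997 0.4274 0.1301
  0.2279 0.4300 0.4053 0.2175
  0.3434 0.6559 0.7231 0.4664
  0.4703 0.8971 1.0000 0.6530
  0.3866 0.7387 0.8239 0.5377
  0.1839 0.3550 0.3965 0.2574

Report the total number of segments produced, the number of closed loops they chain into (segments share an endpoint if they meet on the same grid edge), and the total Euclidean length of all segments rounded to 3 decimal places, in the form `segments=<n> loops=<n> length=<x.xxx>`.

segments=8 loops=1 length=6.447

cell (5,0): code 0100 → (5.365,1.000)–(6.000,0.641)
cell (5,1): code 1100 → (5.075,2.000)–(5.365,1.000)
cell (5,2): code 1000 → (6.000,2.738)–(5.075,2.000)
cell (6,0): code 0010 → (6.000,0.641)–(6.967,1.000)
cell (6,1): code 0111 → (6.967,1.000)–(7.000,1.062)
cell (6,2): code 1001 → (7.000,2.279)–(6.000,2.738)
cell (7,1): code 0010 → (7.000,1.062)–(7.187,2.000)
cell (7,2): code 0001 → (7.187,2.000)–(7.000,2.279)
total: 8 segments, chained into 1 closed loop(s), length Σ = 6.446992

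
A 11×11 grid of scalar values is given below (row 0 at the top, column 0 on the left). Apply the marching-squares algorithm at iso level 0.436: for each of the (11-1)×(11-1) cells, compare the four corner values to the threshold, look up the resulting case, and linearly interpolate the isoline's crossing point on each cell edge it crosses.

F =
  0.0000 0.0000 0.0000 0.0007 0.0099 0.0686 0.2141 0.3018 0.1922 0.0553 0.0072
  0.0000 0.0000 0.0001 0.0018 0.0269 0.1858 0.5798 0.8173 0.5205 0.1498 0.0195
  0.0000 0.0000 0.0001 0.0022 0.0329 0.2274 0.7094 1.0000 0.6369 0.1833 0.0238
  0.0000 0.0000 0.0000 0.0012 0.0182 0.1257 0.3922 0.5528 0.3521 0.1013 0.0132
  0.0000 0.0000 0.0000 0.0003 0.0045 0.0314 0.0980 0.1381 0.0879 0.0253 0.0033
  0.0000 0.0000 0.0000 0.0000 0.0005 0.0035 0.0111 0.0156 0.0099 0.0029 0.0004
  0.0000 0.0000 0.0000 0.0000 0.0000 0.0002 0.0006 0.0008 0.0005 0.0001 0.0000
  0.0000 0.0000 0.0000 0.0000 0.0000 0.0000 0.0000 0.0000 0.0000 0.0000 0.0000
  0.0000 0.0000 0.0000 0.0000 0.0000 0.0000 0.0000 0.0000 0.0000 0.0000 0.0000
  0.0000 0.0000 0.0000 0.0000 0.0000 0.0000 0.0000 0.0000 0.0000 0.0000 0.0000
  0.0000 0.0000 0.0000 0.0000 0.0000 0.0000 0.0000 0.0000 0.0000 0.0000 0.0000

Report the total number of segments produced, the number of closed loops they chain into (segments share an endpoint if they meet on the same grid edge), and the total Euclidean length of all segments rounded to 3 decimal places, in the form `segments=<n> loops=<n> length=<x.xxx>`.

cell (0,5): code 0100 → (0.607,6.000)–(1.000,5.635)
cell (0,6): code 1100 → (0.260,7.000)–(0.607,6.000)
cell (0,7): code 1100 → (0.743,8.000)–(0.260,7.000)
cell (0,8): code 1000 → (1.000,8.228)–(0.743,8.000)
cell (1,5): code 0110 → (1.000,5.635)–(2.000,5.433)
cell (1,8): code 1001 → (2.000,8.443)–(1.000,8.228)
cell (2,5): code 0010 → (2.000,5.433)–(2.862,6.000)
cell (2,6): code 0111 → (2.862,6.000)–(3.000,6.273)
cell (2,7): code 1011 → (3.000,7.582)–(2.705,8.000)
cell (2,8): code 0001 → (2.705,8.000)–(2.000,8.443)
cell (3,6): code 0010 → (3.000,6.273)–(3.282,7.000)
cell (3,7): code 0001 → (3.282,7.000)–(3.000,7.582)
total: 12 segments, chained into 1 closed loop(s), length Σ = 9.200213

segments=12 loops=1 length=9.200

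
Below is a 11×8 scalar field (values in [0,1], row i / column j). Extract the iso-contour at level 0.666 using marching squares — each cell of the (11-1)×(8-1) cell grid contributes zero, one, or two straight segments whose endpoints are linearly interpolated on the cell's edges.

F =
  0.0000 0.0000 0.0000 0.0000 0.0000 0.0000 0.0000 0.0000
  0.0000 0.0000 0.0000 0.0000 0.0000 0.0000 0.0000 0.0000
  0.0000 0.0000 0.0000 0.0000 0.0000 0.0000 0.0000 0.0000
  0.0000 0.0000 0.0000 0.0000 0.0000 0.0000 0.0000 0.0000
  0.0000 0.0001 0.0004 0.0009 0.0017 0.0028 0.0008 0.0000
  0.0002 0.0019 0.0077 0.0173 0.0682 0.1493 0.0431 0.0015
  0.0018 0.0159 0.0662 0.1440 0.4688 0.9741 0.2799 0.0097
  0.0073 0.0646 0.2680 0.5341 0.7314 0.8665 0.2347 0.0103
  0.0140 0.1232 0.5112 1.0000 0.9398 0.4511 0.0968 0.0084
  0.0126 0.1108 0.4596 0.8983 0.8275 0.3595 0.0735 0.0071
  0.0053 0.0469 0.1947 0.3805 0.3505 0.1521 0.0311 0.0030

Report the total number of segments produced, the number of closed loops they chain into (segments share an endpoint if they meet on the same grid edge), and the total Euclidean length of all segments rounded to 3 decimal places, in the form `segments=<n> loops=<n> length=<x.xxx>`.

cell (5,4): code 0100 → (5.626,5.000)–(6.000,4.390)
cell (5,5): code 1000 → (6.000,5.444)–(5.626,5.000)
cell (6,3): code 0100 → (6.751,4.000)–(7.000,3.669)
cell (6,4): code 1110 → (6.000,4.390)–(6.751,4.000)
cell (6,5): code 1001 → (7.000,5.317)–(6.000,5.444)
cell (7,2): code 0100 → (7.283,3.000)–(8.000,2.317)
cell (7,3): code 1110 → (7.000,3.669)–(7.283,3.000)
cell (7,4): code 1011 → (8.000,4.560)–(7.483,5.000)
cell (7,5): code 0001 → (7.483,5.000)–(7.000,5.317)
cell (8,2): code 0110 → (8.000,2.317)–(9.000,2.470)
cell (8,4): code 1001 → (9.000,4.345)–(8.000,4.560)
cell (9,2): code 0010 → (9.000,2.470)–(9.449,3.000)
cell (9,3): code 0011 → (9.449,3.000)–(9.339,4.000)
cell (9,4): code 0001 → (9.339,4.000)–(9.000,4.345)
total: 14 segments, chained into 1 closed loop(s), length Σ = 10.755176

segments=14 loops=1 length=10.755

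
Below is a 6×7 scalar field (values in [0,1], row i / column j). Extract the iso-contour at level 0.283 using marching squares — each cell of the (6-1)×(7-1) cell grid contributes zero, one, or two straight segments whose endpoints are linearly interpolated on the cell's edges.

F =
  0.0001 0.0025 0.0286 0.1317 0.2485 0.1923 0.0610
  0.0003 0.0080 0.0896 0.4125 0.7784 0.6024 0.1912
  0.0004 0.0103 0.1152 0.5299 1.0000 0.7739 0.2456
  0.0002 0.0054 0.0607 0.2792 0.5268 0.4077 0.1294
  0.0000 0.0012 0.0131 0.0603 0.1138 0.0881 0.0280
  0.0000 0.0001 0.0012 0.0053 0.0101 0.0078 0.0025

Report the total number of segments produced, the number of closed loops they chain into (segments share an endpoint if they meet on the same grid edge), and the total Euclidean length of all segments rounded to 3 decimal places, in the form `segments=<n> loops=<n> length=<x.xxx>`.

segments=12 loops=1 length=10.904

cell (0,2): code 0100 → (0.539,3.000)–(1.000,2.599)
cell (0,3): code 1100 → (0.065,4.000)–(0.539,3.000)
cell (0,4): code 1100 → (0.221,5.000)–(0.065,4.000)
cell (0,5): code 1000 → (1.000,5.777)–(0.221,5.000)
cell (1,2): code 0110 → (1.000,2.599)–(2.000,2.405)
cell (1,5): code 1001 → (2.000,5.929)–(1.000,5.777)
cell (2,2): code 0010 → (2.000,2.405)–(2.985,3.000)
cell (2,3): code 0111 → (2.985,3.000)–(3.000,3.015)
cell (2,5): code 1001 → (3.000,5.448)–(2.000,5.929)
cell (3,3): code 0010 → (3.000,3.015)–(3.590,4.000)
cell (3,4): code 0011 → (3.590,4.000)–(3.390,5.000)
cell (3,5): code 0001 → (3.390,5.000)–(3.000,5.448)
total: 12 segments, chained into 1 closed loop(s), length Σ = 10.904166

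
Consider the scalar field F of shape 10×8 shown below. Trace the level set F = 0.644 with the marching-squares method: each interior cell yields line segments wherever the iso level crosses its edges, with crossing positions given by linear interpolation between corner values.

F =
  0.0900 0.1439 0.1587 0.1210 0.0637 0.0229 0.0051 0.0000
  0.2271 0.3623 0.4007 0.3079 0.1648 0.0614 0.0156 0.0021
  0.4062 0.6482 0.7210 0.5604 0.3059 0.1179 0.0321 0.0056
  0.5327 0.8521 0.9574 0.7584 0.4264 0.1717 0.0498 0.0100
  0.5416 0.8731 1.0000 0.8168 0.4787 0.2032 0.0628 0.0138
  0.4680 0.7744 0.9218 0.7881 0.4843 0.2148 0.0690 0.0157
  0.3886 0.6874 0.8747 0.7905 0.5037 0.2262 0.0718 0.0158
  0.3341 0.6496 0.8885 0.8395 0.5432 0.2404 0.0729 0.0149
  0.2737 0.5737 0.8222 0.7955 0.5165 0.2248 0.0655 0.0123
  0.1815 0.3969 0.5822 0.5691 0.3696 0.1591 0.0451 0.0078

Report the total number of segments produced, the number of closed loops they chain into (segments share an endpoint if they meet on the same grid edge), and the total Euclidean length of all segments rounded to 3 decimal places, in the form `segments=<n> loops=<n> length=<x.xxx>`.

cell (1,0): code 0100 → (1.985,1.000)–(2.000,0.983)
cell (1,1): code 1100 → (1.760,2.000)–(1.985,1.000)
cell (1,2): code 1000 → (2.000,2.479)–(1.760,2.000)
cell (2,0): code 0110 → (2.000,0.983)–(3.000,0.348)
cell (2,2): code 1101 → (2.422,3.000)–(2.000,2.479)
cell (2,3): code 1000 → (3.000,3.345)–(2.422,3.000)
cell (3,0): code 0110 → (3.000,0.348)–(4.000,0.309)
cell (3,3): code 1001 → (4.000,3.511)–(3.000,3.345)
cell (4,0): code 0110 → (4.000,0.309)–(5.000,0.574)
cell (4,3): code 1001 → (5.000,3.474)–(4.000,3.511)
cell (5,0): code 0110 → (5.000,0.574)–(6.000,0.855)
cell (5,3): code 1001 → (6.000,3.511)–(5.000,3.474)
cell (6,0): code 0110 → (6.000,0.855)–(7.000,0.982)
cell (6,3): code 1001 → (7.000,3.660)–(6.000,3.511)
cell (7,0): code 0010 → (7.000,0.982)–(7.074,1.000)
cell (7,1): code 0111 → (7.074,1.000)–(8.000,1.283)
cell (7,3): code 1001 → (8.000,3.543)–(7.000,3.660)
cell (8,1): code 0010 → (8.000,1.283)–(8.742,2.000)
cell (8,2): code 0011 → (8.742,2.000)–(8.669,3.000)
cell (8,3): code 0001 → (8.669,3.000)–(8.000,3.543)
total: 20 segments, chained into 1 closed loop(s), length Σ = 17.167434

segments=20 loops=1 length=17.167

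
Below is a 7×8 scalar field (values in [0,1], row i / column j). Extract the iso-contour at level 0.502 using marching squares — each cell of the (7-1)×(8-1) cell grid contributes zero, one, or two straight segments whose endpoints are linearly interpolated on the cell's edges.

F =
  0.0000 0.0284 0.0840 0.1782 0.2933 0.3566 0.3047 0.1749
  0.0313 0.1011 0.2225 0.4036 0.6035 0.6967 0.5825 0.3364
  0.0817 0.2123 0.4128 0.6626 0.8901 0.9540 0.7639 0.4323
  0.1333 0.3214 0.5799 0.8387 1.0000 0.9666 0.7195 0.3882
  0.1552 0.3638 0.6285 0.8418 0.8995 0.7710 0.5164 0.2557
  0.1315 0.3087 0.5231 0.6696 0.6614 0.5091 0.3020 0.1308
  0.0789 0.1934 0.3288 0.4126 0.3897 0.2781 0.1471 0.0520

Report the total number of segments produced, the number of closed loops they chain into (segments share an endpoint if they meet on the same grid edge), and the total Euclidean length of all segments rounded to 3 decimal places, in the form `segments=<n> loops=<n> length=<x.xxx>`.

segments=20 loops=1 length=16.092

cell (0,3): code 0100 → (0.673,4.000)–(1.000,3.492)
cell (0,4): code 1100 → (0.428,5.000)–(0.673,4.000)
cell (0,5): code 1100 → (0.710,6.000)–(0.428,5.000)
cell (0,6): code 1000 → (1.000,6.327)–(0.710,6.000)
cell (1,2): code 0100 → (1.380,3.000)–(2.000,2.357)
cell (1,3): code 1110 → (1.000,3.492)–(1.380,3.000)
cell (1,6): code 1001 → (2.000,6.790)–(1.000,6.327)
cell (2,1): code 0100 → (2.534,2.000)–(3.000,1.699)
cell (2,2): code 1110 → (2.000,2.357)–(2.534,2.000)
cell (2,6): code 1001 → (3.000,6.657)–(2.000,6.790)
cell (3,1): code 0110 → (3.000,1.699)–(4.000,1.522)
cell (3,6): code 1001 → (4.000,6.055)–(3.000,6.657)
cell (4,1): code 0110 → (4.000,1.522)–(5.000,1.902)
cell (4,5): code 1011 → (5.000,5.034)–(4.067,6.000)
cell (4,6): code 0001 → (4.067,6.000)–(4.000,6.055)
cell (5,1): code 0010 → (5.000,1.902)–(5.109,2.000)
cell (5,2): code 0011 → (5.109,2.000)–(5.652,3.000)
cell (5,3): code 0011 → (5.652,3.000)–(5.587,4.000)
cell (5,4): code 0011 → (5.587,4.000)–(5.031,5.000)
cell (5,5): code 0001 → (5.031,5.000)–(5.000,5.034)
total: 20 segments, chained into 1 closed loop(s), length Σ = 16.091548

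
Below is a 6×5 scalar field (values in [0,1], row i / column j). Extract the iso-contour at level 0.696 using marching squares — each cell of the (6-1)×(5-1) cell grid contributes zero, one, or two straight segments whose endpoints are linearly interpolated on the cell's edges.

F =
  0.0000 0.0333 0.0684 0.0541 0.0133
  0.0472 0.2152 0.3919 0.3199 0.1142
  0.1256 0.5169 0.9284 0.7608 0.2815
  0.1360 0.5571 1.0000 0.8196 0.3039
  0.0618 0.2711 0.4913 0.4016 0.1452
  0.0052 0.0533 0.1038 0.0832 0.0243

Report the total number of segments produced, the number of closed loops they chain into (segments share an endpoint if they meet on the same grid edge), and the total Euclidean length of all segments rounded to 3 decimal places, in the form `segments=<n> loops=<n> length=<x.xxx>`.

cell (1,1): code 0100 → (1.567,2.000)–(2.000,1.435)
cell (1,2): code 1100 → (1.853,3.000)–(1.567,2.000)
cell (1,3): code 1000 → (2.000,3.135)–(1.853,3.000)
cell (2,1): code 0110 → (2.000,1.435)–(3.000,1.314)
cell (2,3): code 1001 → (3.000,3.240)–(2.000,3.135)
cell (3,1): code 0010 → (3.000,1.314)–(3.598,2.000)
cell (3,2): code 0011 → (3.598,2.000)–(3.296,3.000)
cell (3,3): code 0001 → (3.296,3.000)–(3.000,3.240)
total: 8 segments, chained into 1 closed loop(s), length Σ = 6.299712

segments=8 loops=1 length=6.300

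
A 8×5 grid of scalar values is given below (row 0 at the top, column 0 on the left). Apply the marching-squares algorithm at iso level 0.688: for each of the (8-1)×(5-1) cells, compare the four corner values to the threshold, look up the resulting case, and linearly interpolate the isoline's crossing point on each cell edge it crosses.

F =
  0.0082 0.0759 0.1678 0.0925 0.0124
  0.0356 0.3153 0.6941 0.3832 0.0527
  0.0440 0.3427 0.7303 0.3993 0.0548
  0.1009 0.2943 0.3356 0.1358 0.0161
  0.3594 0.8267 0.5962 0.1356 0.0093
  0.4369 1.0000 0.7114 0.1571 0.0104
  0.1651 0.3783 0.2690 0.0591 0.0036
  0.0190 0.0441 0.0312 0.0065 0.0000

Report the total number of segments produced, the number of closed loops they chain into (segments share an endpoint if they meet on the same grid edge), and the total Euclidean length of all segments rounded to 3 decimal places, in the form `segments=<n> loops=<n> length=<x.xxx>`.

cell (0,1): code 0100 → (0.988,2.000)–(1.000,1.984)
cell (0,2): code 1000 → (1.000,2.020)–(0.988,2.000)
cell (1,1): code 0110 → (1.000,1.984)–(2.000,1.891)
cell (1,2): code 1001 → (2.000,2.128)–(1.000,2.020)
cell (2,1): code 0010 → (2.000,1.891)–(2.107,2.000)
cell (2,2): code 0001 → (2.107,2.000)–(2.000,2.128)
cell (3,0): code 0100 → (3.739,1.000)–(4.000,0.703)
cell (3,1): code 1000 → (4.000,1.602)–(3.739,1.000)
cell (4,0): code 0110 → (4.000,0.703)–(5.000,0.446)
cell (4,1): code 1101 → (4.797,2.000)–(4.000,1.602)
cell (4,2): code 1000 → (5.000,2.042)–(4.797,2.000)
cell (5,0): code 0010 → (5.000,0.446)–(5.502,1.000)
cell (5,1): code 0011 → (5.502,1.000)–(5.053,2.000)
cell (5,2): code 0001 → (5.053,2.000)–(5.000,2.042)
total: 14 segments, chained into 2 closed loop(s), length Σ = 7.465437

segments=14 loops=2 length=7.465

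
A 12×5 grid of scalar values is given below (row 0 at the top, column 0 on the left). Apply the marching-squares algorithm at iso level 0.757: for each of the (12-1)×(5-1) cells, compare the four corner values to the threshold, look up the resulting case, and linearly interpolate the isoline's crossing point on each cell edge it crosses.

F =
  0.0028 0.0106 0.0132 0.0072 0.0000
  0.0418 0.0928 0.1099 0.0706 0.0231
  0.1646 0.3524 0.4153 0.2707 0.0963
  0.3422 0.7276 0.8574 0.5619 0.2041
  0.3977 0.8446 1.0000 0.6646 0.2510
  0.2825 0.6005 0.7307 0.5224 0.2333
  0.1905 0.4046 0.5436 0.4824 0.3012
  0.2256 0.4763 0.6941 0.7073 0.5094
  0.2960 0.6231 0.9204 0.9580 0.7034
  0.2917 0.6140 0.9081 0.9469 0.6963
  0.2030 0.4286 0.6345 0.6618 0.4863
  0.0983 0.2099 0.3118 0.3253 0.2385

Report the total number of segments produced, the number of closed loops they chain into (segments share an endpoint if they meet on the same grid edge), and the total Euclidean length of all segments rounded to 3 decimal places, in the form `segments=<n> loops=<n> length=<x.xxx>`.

segments=16 loops=2 length=13.909

cell (2,1): code 0100 → (2.773,2.000)–(3.000,1.227)
cell (2,2): code 1000 → (3.000,2.340)–(2.773,2.000)
cell (3,0): code 0100 → (3.251,1.000)–(4.000,0.804)
cell (3,1): code 1110 → (3.000,1.227)–(3.251,1.000)
cell (3,2): code 1001 → (4.000,2.725)–(3.000,2.340)
cell (4,0): code 0010 → (4.000,0.804)–(4.359,1.000)
cell (4,1): code 0011 → (4.359,1.000)–(4.902,2.000)
cell (4,2): code 0001 → (4.902,2.000)–(4.000,2.725)
cell (7,1): code 0100 → (7.278,2.000)–(8.000,1.450)
cell (7,2): code 1100 → (7.198,3.000)–(7.278,2.000)
cell (7,3): code 1000 → (8.000,3.789)–(7.198,3.000)
cell (8,1): code 0110 → (8.000,1.450)–(9.000,1.486)
cell (8,3): code 1001 → (9.000,3.758)–(8.000,3.789)
cell (9,1): code 0010 → (9.000,1.486)–(9.552,2.000)
cell (9,2): code 0011 → (9.552,2.000)–(9.666,3.000)
cell (9,3): code 0001 → (9.666,3.000)–(9.000,3.758)
total: 16 segments, chained into 2 closed loop(s), length Σ = 13.909396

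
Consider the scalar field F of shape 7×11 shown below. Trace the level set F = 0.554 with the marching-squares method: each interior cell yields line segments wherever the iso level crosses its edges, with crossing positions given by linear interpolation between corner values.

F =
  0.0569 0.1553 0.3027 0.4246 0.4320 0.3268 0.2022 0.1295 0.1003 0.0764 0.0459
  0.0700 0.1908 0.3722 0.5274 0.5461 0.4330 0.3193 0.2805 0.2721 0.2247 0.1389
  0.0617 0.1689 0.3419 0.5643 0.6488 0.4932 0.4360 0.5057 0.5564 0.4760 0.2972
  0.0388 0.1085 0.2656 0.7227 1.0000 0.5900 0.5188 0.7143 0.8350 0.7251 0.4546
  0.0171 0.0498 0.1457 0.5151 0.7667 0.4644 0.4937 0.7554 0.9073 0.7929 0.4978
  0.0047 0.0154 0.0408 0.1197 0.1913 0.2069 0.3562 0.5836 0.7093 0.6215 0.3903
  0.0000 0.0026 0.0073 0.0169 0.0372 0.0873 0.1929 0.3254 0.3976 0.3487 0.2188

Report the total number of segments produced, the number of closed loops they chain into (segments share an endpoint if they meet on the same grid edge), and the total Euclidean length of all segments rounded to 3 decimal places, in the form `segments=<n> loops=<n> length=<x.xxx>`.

cell (1,2): code 0100 → (1.721,3.000)–(2.000,2.954)
cell (1,3): code 1100 → (1.077,4.000)–(1.721,3.000)
cell (1,4): code 1000 → (2.000,4.609)–(1.077,4.000)
cell (1,7): code 0100 → (1.992,8.000)–(2.000,7.953)
cell (1,8): code 1000 → (2.000,8.030)–(1.992,8.000)
cell (2,2): code 0110 → (2.000,2.954)–(3.000,2.631)
cell (2,4): code 1101 → (2.628,5.000)–(2.000,4.609)
cell (2,5): code 1000 → (3.000,5.506)–(2.628,5.000)
cell (2,6): code 0100 → (2.232,7.000)–(3.000,6.180)
cell (2,7): code 1110 → (2.000,7.953)–(2.232,7.000)
cell (2,8): code 1101 → (2.313,9.000)–(2.000,8.030)
cell (2,9): code 1000 → (3.000,9.633)–(2.313,9.000)
cell (3,2): code 0010 → (3.000,2.631)–(3.813,3.000)
cell (3,3): code 0111 → (3.813,3.000)–(4.000,3.155)
cell (3,4): code 1011 → (4.000,4.704)–(3.287,5.000)
cell (3,5): code 0001 → (3.287,5.000)–(3.000,5.506)
cell (3,6): code 0110 → (3.000,6.180)–(4.000,6.230)
cell (3,9): code 1001 → (4.000,9.810)–(3.000,9.633)
cell (4,3): code 0010 → (4.000,3.155)–(4.370,4.000)
cell (4,4): code 0001 → (4.370,4.000)–(4.000,4.704)
cell (4,6): code 0110 → (4.000,6.230)–(5.000,6.870)
cell (4,9): code 1001 → (5.000,9.292)–(4.000,9.810)
cell (5,6): code 0010 → (5.000,6.870)–(5.115,7.000)
cell (5,7): code 0011 → (5.115,7.000)–(5.498,8.000)
cell (5,8): code 0011 → (5.498,8.000)–(5.247,9.000)
cell (5,9): code 0001 → (5.247,9.000)–(5.000,9.292)
total: 26 segments, chained into 2 closed loop(s), length Σ = 20.327557

segments=26 loops=2 length=20.328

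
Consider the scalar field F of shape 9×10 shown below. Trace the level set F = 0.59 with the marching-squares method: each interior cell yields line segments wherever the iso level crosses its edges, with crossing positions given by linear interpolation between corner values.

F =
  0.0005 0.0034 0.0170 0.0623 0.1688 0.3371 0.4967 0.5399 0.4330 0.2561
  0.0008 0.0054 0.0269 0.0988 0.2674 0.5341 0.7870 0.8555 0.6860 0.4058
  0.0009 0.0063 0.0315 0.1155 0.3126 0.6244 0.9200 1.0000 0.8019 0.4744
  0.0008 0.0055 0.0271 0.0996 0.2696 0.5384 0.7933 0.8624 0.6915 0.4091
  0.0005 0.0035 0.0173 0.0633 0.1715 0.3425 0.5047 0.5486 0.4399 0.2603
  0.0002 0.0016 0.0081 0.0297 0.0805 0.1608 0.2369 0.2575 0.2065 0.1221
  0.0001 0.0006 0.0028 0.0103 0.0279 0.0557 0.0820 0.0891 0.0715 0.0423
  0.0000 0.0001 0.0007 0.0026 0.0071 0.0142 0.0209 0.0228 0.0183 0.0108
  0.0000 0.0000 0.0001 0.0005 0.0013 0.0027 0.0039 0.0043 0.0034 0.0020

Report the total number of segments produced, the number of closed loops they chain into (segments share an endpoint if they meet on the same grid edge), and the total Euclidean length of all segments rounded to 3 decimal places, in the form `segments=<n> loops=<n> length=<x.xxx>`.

segments=14 loops=1 length=11.567

cell (0,5): code 0100 → (0.321,6.000)–(1.000,5.221)
cell (0,6): code 1100 → (0.159,7.000)–(0.321,6.000)
cell (0,7): code 1100 → (0.621,8.000)–(0.159,7.000)
cell (0,8): code 1000 → (1.000,8.343)–(0.621,8.000)
cell (1,4): code 0100 → (1.619,5.000)–(2.000,4.890)
cell (1,5): code 1110 → (1.000,5.221)–(1.619,5.000)
cell (1,8): code 1001 → (2.000,8.647)–(1.000,8.343)
cell (2,4): code 0010 → (2.000,4.890)–(2.400,5.000)
cell (2,5): code 0111 → (2.400,5.000)–(3.000,5.202)
cell (2,8): code 1001 → (3.000,8.359)–(2.000,8.647)
cell (3,5): code 0010 → (3.000,5.202)–(3.704,6.000)
cell (3,6): code 0011 → (3.704,6.000)–(3.868,7.000)
cell (3,7): code 0011 → (3.868,7.000)–(3.403,8.000)
cell (3,8): code 0001 → (3.403,8.000)–(3.000,8.359)
total: 14 segments, chained into 1 closed loop(s), length Σ = 11.567299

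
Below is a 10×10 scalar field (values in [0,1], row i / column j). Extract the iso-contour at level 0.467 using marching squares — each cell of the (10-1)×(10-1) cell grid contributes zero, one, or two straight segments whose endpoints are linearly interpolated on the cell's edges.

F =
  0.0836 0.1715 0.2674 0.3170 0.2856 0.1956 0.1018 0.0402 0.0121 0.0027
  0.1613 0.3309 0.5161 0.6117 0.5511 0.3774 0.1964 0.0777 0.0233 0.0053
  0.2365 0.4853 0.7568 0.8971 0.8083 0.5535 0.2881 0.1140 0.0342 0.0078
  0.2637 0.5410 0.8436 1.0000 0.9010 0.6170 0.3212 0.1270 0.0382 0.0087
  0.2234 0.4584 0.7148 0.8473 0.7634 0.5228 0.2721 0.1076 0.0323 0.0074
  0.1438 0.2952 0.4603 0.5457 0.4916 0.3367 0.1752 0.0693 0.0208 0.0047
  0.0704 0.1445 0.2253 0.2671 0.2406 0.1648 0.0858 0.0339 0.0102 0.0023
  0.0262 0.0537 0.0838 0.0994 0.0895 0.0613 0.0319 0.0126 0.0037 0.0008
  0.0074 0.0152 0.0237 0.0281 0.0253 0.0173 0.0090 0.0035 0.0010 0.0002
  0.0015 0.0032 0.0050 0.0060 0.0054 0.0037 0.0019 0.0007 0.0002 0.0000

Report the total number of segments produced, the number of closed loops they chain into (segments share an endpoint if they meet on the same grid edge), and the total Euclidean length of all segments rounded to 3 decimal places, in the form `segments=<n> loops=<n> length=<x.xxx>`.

cell (0,1): code 0100 → (0.803,2.000)–(1.000,1.735)
cell (0,2): code 1100 → (0.509,3.000)–(0.803,2.000)
cell (0,3): code 1100 → (0.683,4.000)–(0.509,3.000)
cell (0,4): code 1000 → (1.000,4.484)–(0.683,4.000)
cell (1,0): code 0100 → (1.881,1.000)–(2.000,0.926)
cell (1,1): code 1110 → (1.000,1.735)–(1.881,1.000)
cell (1,4): code 1101 → (1.509,5.000)–(1.000,4.484)
cell (1,5): code 1000 → (2.000,5.326)–(1.509,5.000)
cell (2,0): code 0110 → (2.000,0.926)–(3.000,0.733)
cell (2,5): code 1001 → (3.000,5.507)–(2.000,5.326)
cell (3,0): code 0010 → (3.000,0.733)–(3.896,1.000)
cell (3,1): code 0111 → (3.896,1.000)–(4.000,1.034)
cell (3,5): code 1001 → (4.000,5.223)–(3.000,5.507)
cell (4,1): code 0010 → (4.000,1.034)–(4.974,2.000)
cell (4,2): code 0111 → (4.974,2.000)–(5.000,2.078)
cell (4,4): code 1011 → (5.000,4.159)–(4.300,5.000)
cell (4,5): code 0001 → (4.300,5.000)–(4.000,5.223)
cell (5,2): code 0010 → (5.000,2.078)–(5.282,3.000)
cell (5,3): code 0011 → (5.282,3.000)–(5.098,4.000)
cell (5,4): code 0001 → (5.098,4.000)–(5.000,4.159)
total: 20 segments, chained into 1 closed loop(s), length Σ = 14.776090

segments=20 loops=1 length=14.776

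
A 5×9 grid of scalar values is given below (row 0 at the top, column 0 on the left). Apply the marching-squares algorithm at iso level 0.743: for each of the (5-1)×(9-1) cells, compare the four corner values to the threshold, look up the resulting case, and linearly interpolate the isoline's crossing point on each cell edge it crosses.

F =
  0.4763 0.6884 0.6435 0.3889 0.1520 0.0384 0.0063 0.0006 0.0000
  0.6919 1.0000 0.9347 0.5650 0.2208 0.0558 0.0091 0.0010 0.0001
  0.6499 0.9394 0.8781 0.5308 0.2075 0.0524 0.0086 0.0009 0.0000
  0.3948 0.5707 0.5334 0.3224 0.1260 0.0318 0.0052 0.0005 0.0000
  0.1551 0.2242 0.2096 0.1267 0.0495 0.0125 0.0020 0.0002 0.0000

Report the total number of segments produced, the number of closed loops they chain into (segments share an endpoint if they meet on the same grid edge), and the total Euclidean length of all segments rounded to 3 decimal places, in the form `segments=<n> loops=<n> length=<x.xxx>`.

cell (0,0): code 0100 → (0.175,1.000)–(1.000,0.166)
cell (0,1): code 1100 → (0.342,2.000)–(0.175,1.000)
cell (0,2): code 1000 → (1.000,2.519)–(0.342,2.000)
cell (1,0): code 0110 → (1.000,0.166)–(2.000,0.322)
cell (1,2): code 1001 → (2.000,2.389)–(1.000,2.519)
cell (2,0): code 0010 → (2.000,0.322)–(2.533,1.000)
cell (2,1): code 0011 → (2.533,1.000)–(2.392,2.000)
cell (2,2): code 0001 → (2.392,2.000)–(2.000,2.389)
total: 8 segments, chained into 1 closed loop(s), length Σ = 7.469836

segments=8 loops=1 length=7.470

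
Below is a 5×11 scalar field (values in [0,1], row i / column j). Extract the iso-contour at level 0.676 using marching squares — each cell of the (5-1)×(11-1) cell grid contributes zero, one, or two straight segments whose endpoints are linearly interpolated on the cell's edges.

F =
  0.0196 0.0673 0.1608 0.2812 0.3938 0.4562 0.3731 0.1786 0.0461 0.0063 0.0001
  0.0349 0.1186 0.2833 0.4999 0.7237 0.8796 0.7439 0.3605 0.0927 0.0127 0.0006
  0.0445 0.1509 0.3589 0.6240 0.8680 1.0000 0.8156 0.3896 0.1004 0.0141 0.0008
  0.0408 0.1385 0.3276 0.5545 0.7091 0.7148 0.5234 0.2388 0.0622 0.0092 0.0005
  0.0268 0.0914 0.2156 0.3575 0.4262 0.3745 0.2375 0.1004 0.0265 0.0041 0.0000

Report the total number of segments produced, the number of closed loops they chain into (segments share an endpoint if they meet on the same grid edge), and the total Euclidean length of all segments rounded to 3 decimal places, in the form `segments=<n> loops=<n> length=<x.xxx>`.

cell (0,3): code 0100 → (0.855,4.000)–(1.000,3.787)
cell (0,4): code 1100 → (0.519,5.000)–(0.855,4.000)
cell (0,5): code 1100 → (0.817,6.000)–(0.519,5.000)
cell (0,6): code 1000 → (1.000,6.177)–(0.817,6.000)
cell (1,3): code 0110 → (1.000,3.787)–(2.000,3.213)
cell (1,6): code 1001 → (2.000,6.328)–(1.000,6.177)
cell (2,3): code 0110 → (2.000,3.213)–(3.000,3.786)
cell (2,5): code 1011 → (3.000,5.203)–(2.478,6.000)
cell (2,6): code 0001 → (2.478,6.000)–(2.000,6.328)
cell (3,3): code 0010 → (3.000,3.786)–(3.117,4.000)
cell (3,4): code 0011 → (3.117,4.000)–(3.114,5.000)
cell (3,5): code 0001 → (3.114,5.000)–(3.000,5.203)
total: 12 segments, chained into 1 closed loop(s), length Σ = 8.936333

segments=12 loops=1 length=8.936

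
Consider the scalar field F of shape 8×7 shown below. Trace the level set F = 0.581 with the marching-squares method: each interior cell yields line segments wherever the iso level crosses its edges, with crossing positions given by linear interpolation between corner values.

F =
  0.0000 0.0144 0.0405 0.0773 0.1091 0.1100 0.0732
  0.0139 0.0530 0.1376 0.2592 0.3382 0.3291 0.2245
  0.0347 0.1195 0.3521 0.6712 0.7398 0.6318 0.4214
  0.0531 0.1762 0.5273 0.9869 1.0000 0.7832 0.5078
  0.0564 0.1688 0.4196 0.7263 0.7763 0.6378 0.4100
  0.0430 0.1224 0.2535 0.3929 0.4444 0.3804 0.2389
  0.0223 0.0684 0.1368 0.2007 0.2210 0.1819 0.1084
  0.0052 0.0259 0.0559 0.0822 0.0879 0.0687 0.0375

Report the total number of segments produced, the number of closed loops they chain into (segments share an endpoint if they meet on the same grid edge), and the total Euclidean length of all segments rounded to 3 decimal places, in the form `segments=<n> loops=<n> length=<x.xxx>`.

cell (1,2): code 0100 → (1.781,3.000)–(2.000,2.717)
cell (1,3): code 1100 → (1.605,4.000)–(1.781,3.000)
cell (1,4): code 1100 → (1.832,5.000)–(1.605,4.000)
cell (1,5): code 1000 → (2.000,5.241)–(1.832,5.000)
cell (2,2): code 0110 → (2.000,2.717)–(3.000,2.117)
cell (2,5): code 1001 → (3.000,5.734)–(2.000,5.241)
cell (3,2): code 0110 → (3.000,2.117)–(4.000,2.526)
cell (3,5): code 1001 → (4.000,5.249)–(3.000,5.734)
cell (4,2): code 0010 → (4.000,2.526)–(4.436,3.000)
cell (4,3): code 0011 → (4.436,3.000)–(4.588,4.000)
cell (4,4): code 0011 → (4.588,4.000)–(4.221,5.000)
cell (4,5): code 0001 → (4.221,5.000)–(4.000,5.249)
total: 12 segments, chained into 1 closed loop(s), length Σ = 10.219516

segments=12 loops=1 length=10.220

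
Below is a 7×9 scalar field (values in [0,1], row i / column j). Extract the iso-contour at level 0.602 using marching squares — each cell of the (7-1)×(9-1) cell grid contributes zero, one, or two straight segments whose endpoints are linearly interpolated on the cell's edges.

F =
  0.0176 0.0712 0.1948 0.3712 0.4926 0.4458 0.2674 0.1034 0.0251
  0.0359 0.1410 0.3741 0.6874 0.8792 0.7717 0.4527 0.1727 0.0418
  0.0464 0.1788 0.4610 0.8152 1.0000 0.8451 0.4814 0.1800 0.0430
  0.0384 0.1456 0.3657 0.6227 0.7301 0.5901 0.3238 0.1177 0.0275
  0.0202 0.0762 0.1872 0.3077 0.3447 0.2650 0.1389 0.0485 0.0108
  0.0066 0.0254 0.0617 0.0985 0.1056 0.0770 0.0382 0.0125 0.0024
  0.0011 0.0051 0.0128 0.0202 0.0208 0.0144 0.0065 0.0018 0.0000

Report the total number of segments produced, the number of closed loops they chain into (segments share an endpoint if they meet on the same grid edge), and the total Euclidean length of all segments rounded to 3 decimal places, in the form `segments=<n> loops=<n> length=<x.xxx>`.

cell (0,2): code 0100 → (0.730,3.000)–(1.000,2.727)
cell (0,3): code 1100 → (0.283,4.000)–(0.730,3.000)
cell (0,4): code 1100 → (0.479,5.000)–(0.283,4.000)
cell (0,5): code 1000 → (1.000,5.532)–(0.479,5.000)
cell (1,2): code 0110 → (1.000,2.727)–(2.000,2.398)
cell (1,5): code 1001 → (2.000,5.668)–(1.000,5.532)
cell (2,2): code 0110 → (2.000,2.398)–(3.000,2.919)
cell (2,4): code 1011 → (3.000,4.915)–(2.953,5.000)
cell (2,5): code 0001 → (2.953,5.000)–(2.000,5.668)
cell (3,2): code 0010 → (3.000,2.919)–(3.066,3.000)
cell (3,3): code 0011 → (3.066,3.000)–(3.332,4.000)
cell (3,4): code 0001 → (3.332,4.000)–(3.000,4.915)
total: 12 segments, chained into 1 closed loop(s), length Σ = 9.806077

segments=12 loops=1 length=9.806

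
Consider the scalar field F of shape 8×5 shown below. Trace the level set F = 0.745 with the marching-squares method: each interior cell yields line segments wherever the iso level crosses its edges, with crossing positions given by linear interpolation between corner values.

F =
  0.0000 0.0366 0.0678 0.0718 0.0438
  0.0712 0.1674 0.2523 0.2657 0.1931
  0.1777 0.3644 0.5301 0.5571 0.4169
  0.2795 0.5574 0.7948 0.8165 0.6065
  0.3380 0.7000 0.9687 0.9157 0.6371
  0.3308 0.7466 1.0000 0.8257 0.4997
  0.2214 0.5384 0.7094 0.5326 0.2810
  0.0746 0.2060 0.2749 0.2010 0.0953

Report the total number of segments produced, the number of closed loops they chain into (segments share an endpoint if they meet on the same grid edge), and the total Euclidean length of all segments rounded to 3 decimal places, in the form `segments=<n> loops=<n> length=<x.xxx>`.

cell (2,1): code 0100 → (2.812,2.000)–(3.000,1.790)
cell (2,2): code 1100 → (2.724,3.000)–(2.812,2.000)
cell (2,3): code 1000 → (3.000,3.340)–(2.724,3.000)
cell (3,1): code 0110 → (3.000,1.790)–(4.000,1.167)
cell (3,3): code 1001 → (4.000,3.613)–(3.000,3.340)
cell (4,0): code 0100 → (4.966,1.000)–(5.000,0.996)
cell (4,1): code 1110 → (4.000,1.167)–(4.966,1.000)
cell (4,3): code 1001 → (5.000,3.248)–(4.000,3.613)
cell (5,0): code 0010 → (5.000,0.996)–(5.008,1.000)
cell (5,1): code 0011 → (5.008,1.000)–(5.877,2.000)
cell (5,2): code 0011 → (5.877,2.000)–(5.275,3.000)
cell (5,3): code 0001 → (5.275,3.000)–(5.000,3.248)
total: 12 segments, chained into 1 closed loop(s), length Σ = 8.888839

segments=12 loops=1 length=8.889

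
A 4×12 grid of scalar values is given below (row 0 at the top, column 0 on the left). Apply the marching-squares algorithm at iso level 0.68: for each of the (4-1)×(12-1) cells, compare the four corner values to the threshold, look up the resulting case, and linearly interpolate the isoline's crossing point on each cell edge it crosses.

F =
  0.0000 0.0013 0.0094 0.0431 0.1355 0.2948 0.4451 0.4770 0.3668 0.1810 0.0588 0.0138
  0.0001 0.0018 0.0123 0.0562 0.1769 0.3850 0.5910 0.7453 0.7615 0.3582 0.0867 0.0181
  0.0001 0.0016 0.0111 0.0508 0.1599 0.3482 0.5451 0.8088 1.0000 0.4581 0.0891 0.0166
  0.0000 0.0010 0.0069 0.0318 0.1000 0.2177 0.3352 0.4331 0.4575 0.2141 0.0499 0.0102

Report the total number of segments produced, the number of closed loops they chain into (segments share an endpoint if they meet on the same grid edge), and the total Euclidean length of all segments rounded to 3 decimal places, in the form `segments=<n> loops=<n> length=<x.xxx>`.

cell (0,6): code 0100 → (0.757,7.000)–(1.000,6.577)
cell (0,7): code 1100 → (0.794,8.000)–(0.757,7.000)
cell (0,8): code 1000 → (1.000,8.202)–(0.794,8.000)
cell (1,6): code 0110 → (1.000,6.577)–(2.000,6.512)
cell (1,8): code 1001 → (2.000,8.591)–(1.000,8.202)
cell (2,6): code 0010 → (2.000,6.512)–(2.343,7.000)
cell (2,7): code 0011 → (2.343,7.000)–(2.590,8.000)
cell (2,8): code 0001 → (2.590,8.000)–(2.000,8.591)
total: 8 segments, chained into 1 closed loop(s), length Σ = 6.314164

segments=8 loops=1 length=6.314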